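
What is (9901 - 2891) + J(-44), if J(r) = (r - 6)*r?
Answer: 9210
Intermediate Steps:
J(r) = r*(-6 + r) (J(r) = (-6 + r)*r = r*(-6 + r))
(9901 - 2891) + J(-44) = (9901 - 2891) - 44*(-6 - 44) = 7010 - 44*(-50) = 7010 + 2200 = 9210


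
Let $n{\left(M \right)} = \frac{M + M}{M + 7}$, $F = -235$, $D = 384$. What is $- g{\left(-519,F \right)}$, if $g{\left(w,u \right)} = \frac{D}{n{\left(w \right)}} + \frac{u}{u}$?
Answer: $- \frac{32941}{173} \approx -190.41$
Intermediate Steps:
$n{\left(M \right)} = \frac{2 M}{7 + M}$
$g{\left(w,u \right)} = 1 + \frac{192 \left(7 + w\right)}{w}$ ($g{\left(w,u \right)} = \frac{384}{2 w \frac{1}{7 + w}} + \frac{u}{u} = 384 \frac{7 + w}{2 w} + 1 = \frac{192 \left(7 + w\right)}{w} + 1 = 1 + \frac{192 \left(7 + w\right)}{w}$)
$- g{\left(-519,F \right)} = - (193 + \frac{1344}{-519}) = - (193 + 1344 \left(- \frac{1}{519}\right)) = - (193 - \frac{448}{173}) = \left(-1\right) \frac{32941}{173} = - \frac{32941}{173}$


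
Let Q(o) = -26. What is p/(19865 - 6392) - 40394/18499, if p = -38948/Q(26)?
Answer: -516516860/249237027 ≈ -2.0724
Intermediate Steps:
p = 1498 (p = -38948/(-26) = -38948*(-1/26) = 1498)
p/(19865 - 6392) - 40394/18499 = 1498/(19865 - 6392) - 40394/18499 = 1498/13473 - 40394*1/18499 = 1498*(1/13473) - 40394/18499 = 1498/13473 - 40394/18499 = -516516860/249237027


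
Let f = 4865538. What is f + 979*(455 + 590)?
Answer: 5888593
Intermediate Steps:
f + 979*(455 + 590) = 4865538 + 979*(455 + 590) = 4865538 + 979*1045 = 4865538 + 1023055 = 5888593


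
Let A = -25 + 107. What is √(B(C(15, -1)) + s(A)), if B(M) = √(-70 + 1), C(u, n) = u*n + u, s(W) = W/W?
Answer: √(1 + I*√69) ≈ 2.1641 + 1.9192*I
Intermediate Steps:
A = 82
s(W) = 1
C(u, n) = u + n*u (C(u, n) = n*u + u = u + n*u)
B(M) = I*√69 (B(M) = √(-69) = I*√69)
√(B(C(15, -1)) + s(A)) = √(I*√69 + 1) = √(1 + I*√69)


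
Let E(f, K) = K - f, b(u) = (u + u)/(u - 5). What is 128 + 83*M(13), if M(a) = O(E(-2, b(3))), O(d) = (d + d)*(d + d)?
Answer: 460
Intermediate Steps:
b(u) = 2*u/(-5 + u) (b(u) = (2*u)/(-5 + u) = 2*u/(-5 + u))
O(d) = 4*d² (O(d) = (2*d)*(2*d) = 4*d²)
M(a) = 4 (M(a) = 4*(2*3/(-5 + 3) - 1*(-2))² = 4*(2*3/(-2) + 2)² = 4*(2*3*(-½) + 2)² = 4*(-3 + 2)² = 4*(-1)² = 4*1 = 4)
128 + 83*M(13) = 128 + 83*4 = 128 + 332 = 460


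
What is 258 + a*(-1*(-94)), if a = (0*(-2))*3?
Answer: 258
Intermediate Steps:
a = 0 (a = 0*3 = 0)
258 + a*(-1*(-94)) = 258 + 0*(-1*(-94)) = 258 + 0*94 = 258 + 0 = 258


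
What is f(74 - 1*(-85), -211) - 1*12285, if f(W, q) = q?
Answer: -12496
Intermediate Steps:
f(74 - 1*(-85), -211) - 1*12285 = -211 - 1*12285 = -211 - 12285 = -12496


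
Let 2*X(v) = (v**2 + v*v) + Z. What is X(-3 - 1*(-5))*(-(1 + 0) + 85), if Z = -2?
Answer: 252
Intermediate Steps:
X(v) = -1 + v**2 (X(v) = ((v**2 + v*v) - 2)/2 = ((v**2 + v**2) - 2)/2 = (2*v**2 - 2)/2 = (-2 + 2*v**2)/2 = -1 + v**2)
X(-3 - 1*(-5))*(-(1 + 0) + 85) = (-1 + (-3 - 1*(-5))**2)*(-(1 + 0) + 85) = (-1 + (-3 + 5)**2)*(-1*1 + 85) = (-1 + 2**2)*(-1 + 85) = (-1 + 4)*84 = 3*84 = 252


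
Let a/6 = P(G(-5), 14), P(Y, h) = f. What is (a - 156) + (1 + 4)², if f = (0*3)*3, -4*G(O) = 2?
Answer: -131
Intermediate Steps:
G(O) = -½ (G(O) = -¼*2 = -½)
f = 0 (f = 0*3 = 0)
P(Y, h) = 0
a = 0 (a = 6*0 = 0)
(a - 156) + (1 + 4)² = (0 - 156) + (1 + 4)² = -156 + 5² = -156 + 25 = -131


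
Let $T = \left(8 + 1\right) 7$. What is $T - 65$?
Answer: $-2$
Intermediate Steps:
$T = 63$ ($T = 9 \cdot 7 = 63$)
$T - 65 = 63 - 65 = -2$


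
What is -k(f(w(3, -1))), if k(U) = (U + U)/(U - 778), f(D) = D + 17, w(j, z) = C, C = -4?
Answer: 26/765 ≈ 0.033987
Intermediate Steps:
w(j, z) = -4
f(D) = 17 + D
k(U) = 2*U/(-778 + U) (k(U) = (2*U)/(-778 + U) = 2*U/(-778 + U))
-k(f(w(3, -1))) = -2*(17 - 4)/(-778 + (17 - 4)) = -2*13/(-778 + 13) = -2*13/(-765) = -2*13*(-1)/765 = -1*(-26/765) = 26/765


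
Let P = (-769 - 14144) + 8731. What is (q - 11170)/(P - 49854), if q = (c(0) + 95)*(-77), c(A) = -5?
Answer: 4525/14009 ≈ 0.32301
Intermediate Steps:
P = -6182 (P = -14913 + 8731 = -6182)
q = -6930 (q = (-5 + 95)*(-77) = 90*(-77) = -6930)
(q - 11170)/(P - 49854) = (-6930 - 11170)/(-6182 - 49854) = -18100/(-56036) = -18100*(-1/56036) = 4525/14009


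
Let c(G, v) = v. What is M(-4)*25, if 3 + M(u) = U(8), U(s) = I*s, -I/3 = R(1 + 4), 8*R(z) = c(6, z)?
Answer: -450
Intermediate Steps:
R(z) = z/8
I = -15/8 (I = -3*(1 + 4)/8 = -3*5/8 = -15/8 ≈ -1.8750)
U(s) = -15*s/8
M(u) = -18 (M(u) = -3 - 15/8*8 = -3 - 15 = -18)
M(-4)*25 = -18*25 = -450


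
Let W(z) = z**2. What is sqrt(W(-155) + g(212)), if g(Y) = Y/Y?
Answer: sqrt(24026) ≈ 155.00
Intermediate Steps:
g(Y) = 1
sqrt(W(-155) + g(212)) = sqrt((-155)**2 + 1) = sqrt(24025 + 1) = sqrt(24026)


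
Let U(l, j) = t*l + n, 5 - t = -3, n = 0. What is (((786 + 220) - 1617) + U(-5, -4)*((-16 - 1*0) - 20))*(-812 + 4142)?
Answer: 2760570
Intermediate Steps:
t = 8 (t = 5 - 1*(-3) = 5 + 3 = 8)
U(l, j) = 8*l (U(l, j) = 8*l + 0 = 8*l)
(((786 + 220) - 1617) + U(-5, -4)*((-16 - 1*0) - 20))*(-812 + 4142) = (((786 + 220) - 1617) + (8*(-5))*((-16 - 1*0) - 20))*(-812 + 4142) = ((1006 - 1617) - 40*((-16 + 0) - 20))*3330 = (-611 - 40*(-16 - 20))*3330 = (-611 - 40*(-36))*3330 = (-611 + 1440)*3330 = 829*3330 = 2760570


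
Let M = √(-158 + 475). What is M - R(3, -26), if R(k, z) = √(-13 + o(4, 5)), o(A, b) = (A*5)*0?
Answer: √317 - I*√13 ≈ 17.805 - 3.6056*I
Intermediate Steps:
o(A, b) = 0 (o(A, b) = (5*A)*0 = 0)
M = √317 ≈ 17.805
R(k, z) = I*√13 (R(k, z) = √(-13 + 0) = √(-13) = I*√13)
M - R(3, -26) = √317 - I*√13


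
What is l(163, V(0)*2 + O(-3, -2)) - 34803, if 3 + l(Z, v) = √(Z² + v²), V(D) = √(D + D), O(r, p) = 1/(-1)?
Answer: -34806 + √26570 ≈ -34643.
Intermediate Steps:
O(r, p) = -1
V(D) = √2*√D (V(D) = √(2*D) = √2*√D)
l(Z, v) = -3 + √(Z² + v²)
l(163, V(0)*2 + O(-3, -2)) - 34803 = (-3 + √(163² + ((√2*√0)*2 - 1)²)) - 34803 = (-3 + √(26569 + ((√2*0)*2 - 1)²)) - 34803 = (-3 + √(26569 + (0*2 - 1)²)) - 34803 = (-3 + √(26569 + (0 - 1)²)) - 34803 = (-3 + √(26569 + (-1)²)) - 34803 = (-3 + √(26569 + 1)) - 34803 = (-3 + √26570) - 34803 = -34806 + √26570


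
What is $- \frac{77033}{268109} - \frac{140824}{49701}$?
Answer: $- \frac{41584798949}{13325285409} \approx -3.1207$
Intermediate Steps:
$- \frac{77033}{268109} - \frac{140824}{49701} = - \frac{41584798949}{13325285409}$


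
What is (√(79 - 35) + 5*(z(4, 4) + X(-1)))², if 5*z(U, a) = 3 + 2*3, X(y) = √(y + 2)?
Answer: 240 + 56*√11 ≈ 425.73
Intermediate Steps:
X(y) = √(2 + y)
z(U, a) = 9/5 (z(U, a) = (3 + 2*3)/5 = (3 + 6)/5 = (⅕)*9 = 9/5)
(√(79 - 35) + 5*(z(4, 4) + X(-1)))² = (√(79 - 35) + 5*(9/5 + √(2 - 1)))² = (√44 + 5*(9/5 + √1))² = (2*√11 + 5*(9/5 + 1))² = (2*√11 + 5*(14/5))² = (2*√11 + 14)² = (14 + 2*√11)²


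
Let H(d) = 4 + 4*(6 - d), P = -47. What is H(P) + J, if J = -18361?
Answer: -18145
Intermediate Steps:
H(d) = 28 - 4*d (H(d) = 4 + (24 - 4*d) = 28 - 4*d)
H(P) + J = (28 - 4*(-47)) - 18361 = (28 + 188) - 18361 = 216 - 18361 = -18145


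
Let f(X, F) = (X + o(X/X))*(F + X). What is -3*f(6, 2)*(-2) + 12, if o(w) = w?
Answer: 348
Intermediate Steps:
f(X, F) = (1 + X)*(F + X) (f(X, F) = (X + X/X)*(F + X) = (X + 1)*(F + X) = (1 + X)*(F + X))
-3*f(6, 2)*(-2) + 12 = -3*(2 + 6 + 6² + 2*6)*(-2) + 12 = -3*(2 + 6 + 36 + 12)*(-2) + 12 = -3*56*(-2) + 12 = -168*(-2) + 12 = 336 + 12 = 348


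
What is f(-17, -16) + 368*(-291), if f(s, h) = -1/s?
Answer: -1820495/17 ≈ -1.0709e+5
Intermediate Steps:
f(-17, -16) + 368*(-291) = -1/(-17) + 368*(-291) = -1*(-1/17) - 107088 = 1/17 - 107088 = -1820495/17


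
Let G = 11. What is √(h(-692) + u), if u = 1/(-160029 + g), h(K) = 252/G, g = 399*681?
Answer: √3842195580410/409530 ≈ 4.7863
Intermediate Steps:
g = 271719
h(K) = 252/11
u = 1/111690 (u = 1/(-160029 + 271719) = 1/111690 ≈ 8.9534e-6)
√(h(-692) + u) = √(252/11 + 1/111690) = √(28145891/1228590) = √3842195580410/409530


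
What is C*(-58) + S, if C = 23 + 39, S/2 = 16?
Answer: -3564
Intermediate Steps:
S = 32 (S = 2*16 = 32)
C = 62
C*(-58) + S = 62*(-58) + 32 = -3596 + 32 = -3564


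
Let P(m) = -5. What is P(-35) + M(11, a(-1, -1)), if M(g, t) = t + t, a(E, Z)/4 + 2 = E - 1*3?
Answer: -53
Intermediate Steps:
a(E, Z) = -20 + 4*E (a(E, Z) = -8 + 4*(E - 1*3) = -8 + 4*(E - 3) = -8 + 4*(-3 + E) = -8 + (-12 + 4*E) = -20 + 4*E)
M(g, t) = 2*t
P(-35) + M(11, a(-1, -1)) = -5 + 2*(-20 + 4*(-1)) = -5 + 2*(-20 - 4) = -5 + 2*(-24) = -5 - 48 = -53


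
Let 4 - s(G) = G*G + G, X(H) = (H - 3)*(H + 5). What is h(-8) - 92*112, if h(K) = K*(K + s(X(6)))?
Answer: -1296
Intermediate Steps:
X(H) = (-3 + H)*(5 + H)
s(G) = 4 - G - G² (s(G) = 4 - (G*G + G) = 4 - (G² + G) = 4 - (G + G²) = 4 + (-G - G²) = 4 - G - G²)
h(K) = K*(-1118 + K) (h(K) = K*(K + (4 - (-15 + 6² + 2*6) - (-15 + 6² + 2*6)²)) = K*(K + (4 - (-15 + 36 + 12) - (-15 + 36 + 12)²)) = K*(K + (4 - 1*33 - 1*33²)) = K*(K + (4 - 33 - 1*1089)) = K*(K + (4 - 33 - 1089)) = K*(K - 1118) = K*(-1118 + K))
h(-8) - 92*112 = -8*(-1118 - 8) - 92*112 = -8*(-1126) - 10304 = 9008 - 10304 = -1296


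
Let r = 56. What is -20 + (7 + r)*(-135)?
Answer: -8525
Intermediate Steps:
-20 + (7 + r)*(-135) = -20 + (7 + 56)*(-135) = -20 + 63*(-135) = -20 - 8505 = -8525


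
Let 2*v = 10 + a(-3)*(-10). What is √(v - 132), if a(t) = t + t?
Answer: I*√97 ≈ 9.8489*I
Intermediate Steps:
a(t) = 2*t
v = 35 (v = (10 + (2*(-3))*(-10))/2 = (10 - 6*(-10))/2 = (10 + 60)/2 = (½)*70 = 35)
√(v - 132) = √(35 - 132) = √(-97) = I*√97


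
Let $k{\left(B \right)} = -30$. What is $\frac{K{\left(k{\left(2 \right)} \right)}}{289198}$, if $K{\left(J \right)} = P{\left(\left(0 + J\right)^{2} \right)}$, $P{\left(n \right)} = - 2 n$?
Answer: $- \frac{900}{144599} \approx -0.0062241$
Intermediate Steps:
$K{\left(J \right)} = - 2 J^{2}$ ($K{\left(J \right)} = - 2 \left(0 + J\right)^{2} = - 2 J^{2}$)
$\frac{K{\left(k{\left(2 \right)} \right)}}{289198} = \frac{\left(-2\right) \left(-30\right)^{2}}{289198} = \left(-2\right) 900 \cdot \frac{1}{289198} = \left(-1800\right) \frac{1}{289198} = - \frac{900}{144599}$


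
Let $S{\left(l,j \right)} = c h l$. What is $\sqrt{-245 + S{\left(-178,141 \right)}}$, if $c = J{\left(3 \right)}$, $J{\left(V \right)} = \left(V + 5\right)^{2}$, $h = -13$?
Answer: $\sqrt{147851} \approx 384.51$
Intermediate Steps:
$J{\left(V \right)} = \left(5 + V\right)^{2}$
$c = 64$ ($c = \left(5 + 3\right)^{2} = 8^{2} = 64$)
$S{\left(l,j \right)} = - 832 l$ ($S{\left(l,j \right)} = 64 \left(- 13 l\right) = - 832 l$)
$\sqrt{-245 + S{\left(-178,141 \right)}} = \sqrt{-245 - -148096} = \sqrt{-245 + 148096} = \sqrt{147851}$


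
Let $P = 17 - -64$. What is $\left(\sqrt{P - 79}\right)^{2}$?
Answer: $2$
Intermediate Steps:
$P = 81$ ($P = 17 + 64 = 81$)
$\left(\sqrt{P - 79}\right)^{2} = \left(\sqrt{81 - 79}\right)^{2} = \left(\sqrt{2}\right)^{2} = 2$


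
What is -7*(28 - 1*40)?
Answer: 84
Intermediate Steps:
-7*(28 - 1*40) = -7*(28 - 40) = -7*(-12) = 84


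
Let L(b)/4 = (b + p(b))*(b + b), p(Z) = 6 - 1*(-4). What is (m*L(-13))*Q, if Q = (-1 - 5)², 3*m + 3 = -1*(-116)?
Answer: 423072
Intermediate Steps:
m = 113/3 (m = -1 + (-1*(-116))/3 = -1 + (⅓)*116 = -1 + 116/3 = 113/3 ≈ 37.667)
Q = 36 (Q = (-6)² = 36)
p(Z) = 10 (p(Z) = 6 + 4 = 10)
L(b) = 8*b*(10 + b) (L(b) = 4*((b + 10)*(b + b)) = 4*((10 + b)*(2*b)) = 4*(2*b*(10 + b)) = 8*b*(10 + b))
(m*L(-13))*Q = (113*(8*(-13)*(10 - 13))/3)*36 = (113*(8*(-13)*(-3))/3)*36 = ((113/3)*312)*36 = 11752*36 = 423072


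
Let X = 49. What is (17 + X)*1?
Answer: 66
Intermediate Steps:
(17 + X)*1 = (17 + 49)*1 = 66*1 = 66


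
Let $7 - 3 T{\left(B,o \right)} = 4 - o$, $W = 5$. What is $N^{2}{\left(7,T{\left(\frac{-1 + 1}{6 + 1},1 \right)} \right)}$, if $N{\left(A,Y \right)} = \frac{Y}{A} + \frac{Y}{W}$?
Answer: $\frac{256}{1225} \approx 0.20898$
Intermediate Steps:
$T{\left(B,o \right)} = 1 + \frac{o}{3}$ ($T{\left(B,o \right)} = \frac{7}{3} - \frac{4 - o}{3} = \frac{7}{3} + \left(- \frac{4}{3} + \frac{o}{3}\right) = 1 + \frac{o}{3}$)
$N{\left(A,Y \right)} = \frac{Y}{5} + \frac{Y}{A}$ ($N{\left(A,Y \right)} = \frac{Y}{A} + \frac{Y}{5} = \frac{Y}{5} + \frac{Y}{A}$)
$N^{2}{\left(7,T{\left(\frac{-1 + 1}{6 + 1},1 \right)} \right)} = \left(\frac{1 + \frac{1}{3} \cdot 1}{5} + \frac{1 + \frac{1}{3} \cdot 1}{7}\right)^{2} = \left(\frac{1 + \frac{1}{3}}{5} + \left(1 + \frac{1}{3}\right) \frac{1}{7}\right)^{2} = \left(\frac{1}{5} \cdot \frac{4}{3} + \frac{4}{3} \cdot \frac{1}{7}\right)^{2} = \left(\frac{4}{15} + \frac{4}{21}\right)^{2} = \left(\frac{16}{35}\right)^{2} = \frac{256}{1225}$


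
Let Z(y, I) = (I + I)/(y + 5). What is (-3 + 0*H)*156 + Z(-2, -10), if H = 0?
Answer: -1424/3 ≈ -474.67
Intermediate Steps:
Z(y, I) = 2*I/(5 + y) (Z(y, I) = (2*I)/(5 + y) = 2*I/(5 + y))
(-3 + 0*H)*156 + Z(-2, -10) = (-3 + 0*0)*156 + 2*(-10)/(5 - 2) = (-3 + 0)*156 + 2*(-10)/3 = -3*156 + 2*(-10)*(1/3) = -468 - 20/3 = -1424/3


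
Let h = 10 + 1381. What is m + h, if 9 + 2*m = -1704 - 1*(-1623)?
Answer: 1346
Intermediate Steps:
h = 1391
m = -45 (m = -9/2 + (-1704 - 1*(-1623))/2 = -9/2 + (-1704 + 1623)/2 = -9/2 + (½)*(-81) = -9/2 - 81/2 = -45)
m + h = -45 + 1391 = 1346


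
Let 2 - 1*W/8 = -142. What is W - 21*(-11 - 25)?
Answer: 1908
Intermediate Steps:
W = 1152 (W = 16 - 8*(-142) = 16 + 1136 = 1152)
W - 21*(-11 - 25) = 1152 - 21*(-11 - 25) = 1152 - 21*(-36) = 1152 + 756 = 1908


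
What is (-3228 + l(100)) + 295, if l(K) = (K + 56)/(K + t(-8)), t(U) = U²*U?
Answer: -302138/103 ≈ -2933.4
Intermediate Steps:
t(U) = U³
l(K) = (56 + K)/(-512 + K) (l(K) = (K + 56)/(K + (-8)³) = (56 + K)/(K - 512) = (56 + K)/(-512 + K))
(-3228 + l(100)) + 295 = (-3228 + (56 + 100)/(-512 + 100)) + 295 = (-3228 + 156/(-412)) + 295 = (-3228 - 1/412*156) + 295 = (-3228 - 39/103) + 295 = -332523/103 + 295 = -302138/103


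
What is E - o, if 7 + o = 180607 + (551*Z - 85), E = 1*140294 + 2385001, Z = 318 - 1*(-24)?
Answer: 2156338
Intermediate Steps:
Z = 342 (Z = 318 + 24 = 342)
E = 2525295 (E = 140294 + 2385001 = 2525295)
o = 368957 (o = -7 + (180607 + (551*342 - 85)) = -7 + (180607 + (188442 - 85)) = -7 + (180607 + 188357) = -7 + 368964 = 368957)
E - o = 2525295 - 1*368957 = 2525295 - 368957 = 2156338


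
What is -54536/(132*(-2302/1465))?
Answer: 9986905/37983 ≈ 262.93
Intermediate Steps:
-54536/(132*(-2302/1465)) = -54536/(-303864/1465) = -54536*(-1465/303864) = 9986905/37983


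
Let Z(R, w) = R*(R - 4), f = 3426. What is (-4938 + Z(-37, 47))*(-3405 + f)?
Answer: -71841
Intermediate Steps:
Z(R, w) = R*(-4 + R)
(-4938 + Z(-37, 47))*(-3405 + f) = (-4938 - 37*(-4 - 37))*(-3405 + 3426) = (-4938 - 37*(-41))*21 = (-4938 + 1517)*21 = -3421*21 = -71841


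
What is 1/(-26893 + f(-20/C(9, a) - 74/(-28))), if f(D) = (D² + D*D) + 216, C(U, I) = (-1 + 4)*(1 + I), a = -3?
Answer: -882/23466113 ≈ -3.7586e-5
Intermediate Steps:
C(U, I) = 3 + 3*I (C(U, I) = 3*(1 + I) = 3 + 3*I)
f(D) = 216 + 2*D² (f(D) = (D² + D²) + 216 = 2*D² + 216 = 216 + 2*D²)
1/(-26893 + f(-20/C(9, a) - 74/(-28))) = 1/(-26893 + (216 + 2*(-20/(3 + 3*(-3)) - 74/(-28))²)) = 1/(-26893 + (216 + 2*(-20/(3 - 9) - 74*(-1/28))²)) = 1/(-26893 + (216 + 2*(-20/(-6) + 37/14)²)) = 1/(-26893 + (216 + 2*(-20*(-⅙) + 37/14)²)) = 1/(-26893 + (216 + 2*(10/3 + 37/14)²)) = 1/(-26893 + (216 + 2*(251/42)²)) = 1/(-26893 + (216 + 2*(63001/1764))) = 1/(-26893 + (216 + 63001/882)) = 1/(-26893 + 253513/882) = 1/(-23466113/882) = -882/23466113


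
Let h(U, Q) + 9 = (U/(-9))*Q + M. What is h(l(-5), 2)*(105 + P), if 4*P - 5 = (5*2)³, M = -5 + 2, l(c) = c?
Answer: -23275/6 ≈ -3879.2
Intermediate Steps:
M = -3
h(U, Q) = -12 - Q*U/9 (h(U, Q) = -9 + ((U/(-9))*Q - 3) = -9 + ((U*(-⅑))*Q - 3) = -9 + ((-U/9)*Q - 3) = -9 + (-Q*U/9 - 3) = -9 + (-3 - Q*U/9) = -12 - Q*U/9)
P = 1005/4 (P = 5/4 + (5*2)³/4 = 5/4 + (¼)*10³ = 5/4 + (¼)*1000 = 5/4 + 250 = 1005/4 ≈ 251.25)
h(l(-5), 2)*(105 + P) = (-12 - ⅑*2*(-5))*(105 + 1005/4) = (-12 + 10/9)*(1425/4) = -98/9*1425/4 = -23275/6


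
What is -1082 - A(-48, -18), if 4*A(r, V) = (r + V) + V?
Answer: -1061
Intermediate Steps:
A(r, V) = V/2 + r/4 (A(r, V) = ((r + V) + V)/4 = ((V + r) + V)/4 = (r + 2*V)/4 = V/2 + r/4)
-1082 - A(-48, -18) = -1082 - ((½)*(-18) + (¼)*(-48)) = -1082 - (-9 - 12) = -1082 - 1*(-21) = -1082 + 21 = -1061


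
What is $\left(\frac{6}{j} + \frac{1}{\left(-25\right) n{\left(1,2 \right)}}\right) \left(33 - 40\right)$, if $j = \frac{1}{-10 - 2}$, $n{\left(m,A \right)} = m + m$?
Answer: $\frac{25207}{50} \approx 504.14$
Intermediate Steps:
$n{\left(m,A \right)} = 2 m$
$j = - \frac{1}{12}$ ($j = \frac{1}{-12} = - \frac{1}{12} \approx -0.083333$)
$\left(\frac{6}{j} + \frac{1}{\left(-25\right) n{\left(1,2 \right)}}\right) \left(33 - 40\right) = \left(\frac{6}{- \frac{1}{12}} + \frac{1}{\left(-25\right) 2 \cdot 1}\right) \left(33 - 40\right) = \left(6 \left(-12\right) - \frac{1}{25 \cdot 2}\right) \left(-7\right) = \left(-72 - \frac{1}{50}\right) \left(-7\right) = \left(- \frac{3601}{50}\right) \left(-7\right) = \frac{25207}{50}$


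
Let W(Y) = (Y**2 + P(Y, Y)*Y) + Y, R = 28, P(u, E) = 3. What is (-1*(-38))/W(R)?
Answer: 19/448 ≈ 0.042411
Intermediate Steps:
W(Y) = Y**2 + 4*Y (W(Y) = (Y**2 + 3*Y) + Y = Y**2 + 4*Y)
(-1*(-38))/W(R) = (-1*(-38))/((28*(4 + 28))) = 38/((28*32)) = 38/896 = 38*(1/896) = 19/448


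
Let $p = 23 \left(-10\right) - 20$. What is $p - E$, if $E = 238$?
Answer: $-488$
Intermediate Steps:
$p = -250$ ($p = -230 - 20 = -250$)
$p - E = -250 - 238 = -488$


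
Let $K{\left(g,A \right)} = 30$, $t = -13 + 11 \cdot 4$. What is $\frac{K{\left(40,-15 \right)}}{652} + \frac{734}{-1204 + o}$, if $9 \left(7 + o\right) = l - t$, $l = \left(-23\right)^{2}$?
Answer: $- \frac{665847}{1130242} \approx -0.58912$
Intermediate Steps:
$t = 31$ ($t = -13 + 44 = 31$)
$l = 529$
$o = \frac{145}{3}$ ($o = -7 + \frac{529 - 31}{9} = -7 + \frac{1}{9} \cdot 498 = -7 + \frac{166}{3} = \frac{145}{3} \approx 48.333$)
$\frac{K{\left(40,-15 \right)}}{652} + \frac{734}{-1204 + o} = \frac{30}{652} + \frac{734}{-1204 + \frac{145}{3}} = 30 \cdot \frac{1}{652} + \frac{734}{- \frac{3467}{3}} = \frac{15}{326} + 734 \left(- \frac{3}{3467}\right) = \frac{15}{326} - \frac{2202}{3467} = - \frac{665847}{1130242}$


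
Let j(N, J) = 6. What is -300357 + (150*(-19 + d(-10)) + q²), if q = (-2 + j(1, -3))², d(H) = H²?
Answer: -287951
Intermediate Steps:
q = 16 (q = (-2 + 6)² = 4² = 16)
-300357 + (150*(-19 + d(-10)) + q²) = -300357 + (150*(-19 + (-10)²) + 16²) = -300357 + (150*(-19 + 100) + 256) = -300357 + (150*81 + 256) = -300357 + (12150 + 256) = -300357 + 12406 = -287951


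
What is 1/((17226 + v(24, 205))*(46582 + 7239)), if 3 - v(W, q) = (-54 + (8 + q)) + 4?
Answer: 1/918509186 ≈ 1.0887e-9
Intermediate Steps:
v(W, q) = 45 - q (v(W, q) = 3 - ((-54 + (8 + q)) + 4) = 3 - ((-46 + q) + 4) = 3 - (-42 + q) = 3 + (42 - q) = 45 - q)
1/((17226 + v(24, 205))*(46582 + 7239)) = 1/((17226 + (45 - 1*205))*(46582 + 7239)) = 1/((17226 + (45 - 205))*53821) = 1/((17226 - 160)*53821) = 1/(17066*53821) = 1/918509186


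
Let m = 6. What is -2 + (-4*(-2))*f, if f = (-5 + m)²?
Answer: 6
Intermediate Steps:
f = 1 (f = (-5 + 6)² = 1² = 1)
-2 + (-4*(-2))*f = -2 - 4*(-2)*1 = -2 + 8*1 = -2 + 8 = 6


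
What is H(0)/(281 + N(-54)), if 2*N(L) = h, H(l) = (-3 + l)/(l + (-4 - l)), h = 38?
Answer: 1/400 ≈ 0.0025000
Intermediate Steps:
H(l) = ¾ - l/4 (H(l) = (-3 + l)/(-4) = (-3 + l)*(-¼) = ¾ - l/4)
N(L) = 19 (N(L) = (½)*38 = 19)
H(0)/(281 + N(-54)) = (¾ - ¼*0)/(281 + 19) = (¾ + 0)/300 = (1/300)*(¾) = 1/400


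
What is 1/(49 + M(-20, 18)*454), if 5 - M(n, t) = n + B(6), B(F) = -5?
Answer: 1/13669 ≈ 7.3158e-5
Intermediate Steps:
M(n, t) = 10 - n (M(n, t) = 5 - (n - 5) = 5 - (-5 + n) = 5 + (5 - n) = 10 - n)
1/(49 + M(-20, 18)*454) = 1/(49 + (10 - 1*(-20))*454) = 1/(49 + (10 + 20)*454) = 1/(49 + 30*454) = 1/(49 + 13620) = 1/13669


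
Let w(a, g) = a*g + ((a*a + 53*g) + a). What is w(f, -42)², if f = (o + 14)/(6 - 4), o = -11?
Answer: 83557881/16 ≈ 5.2224e+6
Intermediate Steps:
f = 3/2 (f = (-11 + 14)/(6 - 4) = 3/2 ≈ 1.5000)
w(a, g) = a + a² + 53*g + a*g (w(a, g) = a*g + ((a² + 53*g) + a) = a*g + (a + a² + 53*g) = a + a² + 53*g + a*g)
w(f, -42)² = (3/2 + (3/2)² + 53*(-42) + (3/2)*(-42))² = (3/2 + 9/4 - 2226 - 63)² = (-9141/4)² = 83557881/16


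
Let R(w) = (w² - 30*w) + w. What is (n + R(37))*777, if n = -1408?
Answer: -864024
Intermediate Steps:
R(w) = w² - 29*w
(n + R(37))*777 = (-1408 + 37*(-29 + 37))*777 = (-1408 + 37*8)*777 = (-1408 + 296)*777 = -1112*777 = -864024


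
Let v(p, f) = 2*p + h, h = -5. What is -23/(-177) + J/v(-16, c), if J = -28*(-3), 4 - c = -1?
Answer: -14017/6549 ≈ -2.1403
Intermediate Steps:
c = 5 (c = 4 - 1*(-1) = 4 + 1 = 5)
J = 84
v(p, f) = -5 + 2*p (v(p, f) = 2*p - 5 = -5 + 2*p)
-23/(-177) + J/v(-16, c) = -23/(-177) + 84/(-5 + 2*(-16)) = -23*(-1/177) + 84/(-5 - 32) = 23/177 + 84/(-37) = 23/177 + 84*(-1/37) = 23/177 - 84/37 = -14017/6549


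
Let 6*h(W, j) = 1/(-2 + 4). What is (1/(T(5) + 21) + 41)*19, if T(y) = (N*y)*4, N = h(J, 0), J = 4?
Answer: 53029/68 ≈ 779.84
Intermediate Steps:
h(W, j) = 1/12 (h(W, j) = 1/(6*(-2 + 4)) = (⅙)/2 = (⅙)*(½) = 1/12)
N = 1/12 ≈ 0.083333
T(y) = y/3 (T(y) = (y/12)*4 = y/3)
(1/(T(5) + 21) + 41)*19 = (1/((⅓)*5 + 21) + 41)*19 = (1/(5/3 + 21) + 41)*19 = (1/(68/3) + 41)*19 = (3/68 + 41)*19 = (2791/68)*19 = 53029/68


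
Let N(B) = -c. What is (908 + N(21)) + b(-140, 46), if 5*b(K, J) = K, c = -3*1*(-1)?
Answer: 877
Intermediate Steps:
c = 3 (c = -3*(-1) = 3)
b(K, J) = K/5
N(B) = -3 (N(B) = -1*3 = -3)
(908 + N(21)) + b(-140, 46) = (908 - 3) + (⅕)*(-140) = 905 - 28 = 877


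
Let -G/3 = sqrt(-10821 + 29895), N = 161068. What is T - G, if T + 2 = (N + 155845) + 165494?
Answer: 482405 + 51*sqrt(66) ≈ 4.8282e+5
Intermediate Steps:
G = -51*sqrt(66) (G = -3*sqrt(-10821 + 29895) = -51*sqrt(66) ≈ -414.33)
T = 482405 (T = -2 + ((161068 + 155845) + 165494) = -2 + (316913 + 165494) = -2 + 482407 = 482405)
T - G = 482405 - (-51)*sqrt(66) = 482405 + 51*sqrt(66)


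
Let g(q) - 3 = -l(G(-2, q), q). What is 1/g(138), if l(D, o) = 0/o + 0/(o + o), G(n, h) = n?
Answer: 1/3 ≈ 0.33333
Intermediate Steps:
l(D, o) = 0 (l(D, o) = 0 + 0/((2*o)) = 0 + 0*(1/(2*o)) = 0 + 0 = 0)
g(q) = 3 (g(q) = 3 - 1*0 = 3 + 0 = 3)
1/g(138) = 1/3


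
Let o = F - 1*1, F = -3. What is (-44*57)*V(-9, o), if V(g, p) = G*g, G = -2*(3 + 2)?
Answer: -225720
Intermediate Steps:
G = -10 (G = -2*5 = -10)
o = -4 (o = -3 - 1*1 = -3 - 1 = -4)
V(g, p) = -10*g
(-44*57)*V(-9, o) = (-44*57)*(-10*(-9)) = -2508*90 = -225720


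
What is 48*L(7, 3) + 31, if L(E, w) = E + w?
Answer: 511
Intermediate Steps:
48*L(7, 3) + 31 = 48*(7 + 3) + 31 = 48*10 + 31 = 480 + 31 = 511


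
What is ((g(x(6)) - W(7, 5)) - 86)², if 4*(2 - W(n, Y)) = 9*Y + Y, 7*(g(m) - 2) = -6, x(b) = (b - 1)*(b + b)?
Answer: 1083681/196 ≈ 5529.0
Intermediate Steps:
x(b) = 2*b*(-1 + b) (x(b) = (-1 + b)*(2*b) = 2*b*(-1 + b))
g(m) = 8/7 (g(m) = 2 + (⅐)*(-6) = 2 - 6/7 = 8/7)
W(n, Y) = 2 - 5*Y/2 (W(n, Y) = 2 - (9*Y + Y)/4 = 2 - 5*Y/2)
((g(x(6)) - W(7, 5)) - 86)² = ((8/7 - (2 - 5/2*5)) - 86)² = ((8/7 - (2 - 25/2)) - 86)² = ((8/7 - 1*(-21/2)) - 86)² = ((8/7 + 21/2) - 86)² = (163/14 - 86)² = (-1041/14)² = 1083681/196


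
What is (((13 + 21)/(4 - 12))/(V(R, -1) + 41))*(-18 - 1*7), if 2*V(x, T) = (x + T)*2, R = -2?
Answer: 425/152 ≈ 2.7961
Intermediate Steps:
V(x, T) = T + x (V(x, T) = ((x + T)*2)/2 = ((T + x)*2)/2 = (2*T + 2*x)/2 = T + x)
(((13 + 21)/(4 - 12))/(V(R, -1) + 41))*(-18 - 1*7) = (((13 + 21)/(4 - 12))/((-1 - 2) + 41))*(-18 - 1*7) = ((34/(-8))/(-3 + 41))*(-18 - 7) = ((34*(-1/8))/38)*(-25) = ((1/38)*(-17/4))*(-25) = -17/152*(-25) = 425/152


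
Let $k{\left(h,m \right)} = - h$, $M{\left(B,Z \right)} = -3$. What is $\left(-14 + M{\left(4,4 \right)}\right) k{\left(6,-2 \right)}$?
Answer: $102$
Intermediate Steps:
$\left(-14 + M{\left(4,4 \right)}\right) k{\left(6,-2 \right)} = \left(-14 - 3\right) \left(\left(-1\right) 6\right) = \left(-17\right) \left(-6\right) = 102$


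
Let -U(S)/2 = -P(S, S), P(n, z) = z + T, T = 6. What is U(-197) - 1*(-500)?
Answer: 118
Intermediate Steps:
P(n, z) = 6 + z (P(n, z) = z + 6 = 6 + z)
U(S) = 12 + 2*S (U(S) = -(-2)*(6 + S) = -2*(-6 - S) = 12 + 2*S)
U(-197) - 1*(-500) = (12 + 2*(-197)) - 1*(-500) = (12 - 394) + 500 = -382 + 500 = 118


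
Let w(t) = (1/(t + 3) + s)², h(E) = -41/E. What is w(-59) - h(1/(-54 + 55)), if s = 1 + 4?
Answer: 206417/3136 ≈ 65.822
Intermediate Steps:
s = 5
w(t) = (5 + 1/(3 + t))² (w(t) = (1/(t + 3) + 5)² = (1/(3 + t) + 5)² = (5 + 1/(3 + t))²)
w(-59) - h(1/(-54 + 55)) = (16 + 5*(-59))²/(3 - 59)² - (-41)/(1/(-54 + 55)) = (16 - 295)²/(-56)² - (-41)/(1/1) = (1/3136)*(-279)² - (-41)/1 = (1/3136)*77841 - (-41) = 77841/3136 - 1*(-41) = 77841/3136 + 41 = 206417/3136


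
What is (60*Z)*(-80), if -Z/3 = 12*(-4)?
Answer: -691200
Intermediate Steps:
Z = 144 (Z = -36*(-4) = -3*(-48) = 144)
(60*Z)*(-80) = (60*144)*(-80) = 8640*(-80) = -691200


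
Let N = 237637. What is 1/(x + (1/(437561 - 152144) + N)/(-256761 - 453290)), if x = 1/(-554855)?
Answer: -112447261787376285/37633597937529917 ≈ -2.9879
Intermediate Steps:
x = -1/554855 ≈ -1.8023e-6
1/(x + (1/(437561 - 152144) + N)/(-256761 - 453290)) = 1/(-1/554855 + (1/(437561 - 152144) + 237637)/(-256761 - 453290)) = 1/(-1/554855 + (1/285417 + 237637)/(-710051)) = 1/(-1/554855 + (1/285417 + 237637)*(-1/710051)) = 1/(-1/554855 + (67825639630/285417)*(-1/710051)) = 1/(-1/554855 - 67825639630/202660626267) = 1/(-37633597937529917/112447261787376285) = -112447261787376285/37633597937529917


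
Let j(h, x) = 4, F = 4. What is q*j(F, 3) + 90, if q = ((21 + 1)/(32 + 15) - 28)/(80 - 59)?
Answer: 83654/987 ≈ 84.756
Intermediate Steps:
q = -1294/987 (q = (22/47 - 28)/21 = (22*(1/47) - 28)*(1/21) = (22/47 - 28)*(1/21) = -1294/47*1/21 = -1294/987 ≈ -1.3110)
q*j(F, 3) + 90 = -1294/987*4 + 90 = -5176/987 + 90 = 83654/987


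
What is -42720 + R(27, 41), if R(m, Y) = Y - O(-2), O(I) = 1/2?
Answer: -85359/2 ≈ -42680.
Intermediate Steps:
O(I) = 1/2
R(m, Y) = -1/2 + Y (R(m, Y) = Y - 1*1/2 = Y - 1/2 = -1/2 + Y)
-42720 + R(27, 41) = -42720 + (-1/2 + 41) = -42720 + 81/2 = -85359/2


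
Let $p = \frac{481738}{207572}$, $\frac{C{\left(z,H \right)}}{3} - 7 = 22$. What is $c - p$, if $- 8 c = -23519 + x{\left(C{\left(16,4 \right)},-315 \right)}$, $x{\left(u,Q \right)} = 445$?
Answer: $\frac{598207803}{207572} \approx 2881.9$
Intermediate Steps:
$C{\left(z,H \right)} = 87$ ($C{\left(z,H \right)} = 21 + 3 \cdot 22 = 21 + 66 = 87$)
$c = \frac{11537}{4}$ ($c = - \frac{-23519 + 445}{8} = \left(- \frac{1}{8}\right) \left(-23074\right) = \frac{11537}{4} \approx 2884.3$)
$p = \frac{240869}{103786}$ ($p = 481738 \cdot \frac{1}{207572} = \frac{240869}{103786} \approx 2.3208$)
$c - p = \frac{11537}{4} - \frac{240869}{103786} = \frac{598207803}{207572}$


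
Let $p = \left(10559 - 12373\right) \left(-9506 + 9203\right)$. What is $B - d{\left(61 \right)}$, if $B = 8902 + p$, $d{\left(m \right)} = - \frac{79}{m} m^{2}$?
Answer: $563363$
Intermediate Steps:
$p = 549642$ ($p = \left(-1814\right) \left(-303\right) = 549642$)
$d{\left(m \right)} = - 79 m$
$B = 558544$ ($B = 8902 + 549642 = 558544$)
$B - d{\left(61 \right)} = 558544 - \left(-79\right) 61 = 558544 - -4819 = 558544 + 4819 = 563363$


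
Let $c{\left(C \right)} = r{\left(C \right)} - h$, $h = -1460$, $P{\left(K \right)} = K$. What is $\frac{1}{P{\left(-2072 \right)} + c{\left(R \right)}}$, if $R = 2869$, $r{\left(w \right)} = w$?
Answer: $\frac{1}{2257} \approx 0.00044307$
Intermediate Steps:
$c{\left(C \right)} = 1460 + C$ ($c{\left(C \right)} = C - -1460 = C + 1460 = 1460 + C$)
$\frac{1}{P{\left(-2072 \right)} + c{\left(R \right)}} = \frac{1}{-2072 + \left(1460 + 2869\right)} = \frac{1}{-2072 + 4329} = \frac{1}{2257}$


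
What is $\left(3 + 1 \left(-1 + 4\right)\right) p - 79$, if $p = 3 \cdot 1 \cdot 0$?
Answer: $-79$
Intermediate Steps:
$p = 0$ ($p = 3 \cdot 0 = 0$)
$\left(3 + 1 \left(-1 + 4\right)\right) p - 79 = \left(3 + 1 \left(-1 + 4\right)\right) 0 - 79 = \left(3 + 1 \cdot 3\right) 0 - 79 = \left(3 + 3\right) 0 - 79 = 6 \cdot 0 - 79 = 0 - 79 = -79$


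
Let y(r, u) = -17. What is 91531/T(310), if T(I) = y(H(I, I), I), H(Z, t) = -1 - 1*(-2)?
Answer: -91531/17 ≈ -5384.2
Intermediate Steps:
H(Z, t) = 1 (H(Z, t) = -1 + 2 = 1)
T(I) = -17
91531/T(310) = 91531/(-17) = 91531*(-1/17) = -91531/17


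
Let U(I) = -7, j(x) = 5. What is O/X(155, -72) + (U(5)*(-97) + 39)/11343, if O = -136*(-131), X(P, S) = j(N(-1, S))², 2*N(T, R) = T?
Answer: 202104838/283575 ≈ 712.70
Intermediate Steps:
N(T, R) = T/2
X(P, S) = 25 (X(P, S) = 5² = 25)
O = 17816
O/X(155, -72) + (U(5)*(-97) + 39)/11343 = 17816/25 + (-7*(-97) + 39)/11343 = 17816*(1/25) + (679 + 39)*(1/11343) = 17816/25 + 718*(1/11343) = 17816/25 + 718/11343 = 202104838/283575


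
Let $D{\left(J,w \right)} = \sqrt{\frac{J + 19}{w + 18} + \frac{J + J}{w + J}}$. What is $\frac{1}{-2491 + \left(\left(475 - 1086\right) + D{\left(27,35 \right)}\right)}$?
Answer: $- \frac{5096586}{15809606915} - \frac{\sqrt{4694051}}{15809606915} \approx -0.00032251$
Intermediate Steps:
$D{\left(J,w \right)} = \sqrt{\frac{19 + J}{18 + w} + \frac{2 J}{J + w}}$
$\frac{1}{-2491 + \left(\left(475 - 1086\right) + D{\left(27,35 \right)}\right)} = \frac{1}{-2491 + \left(\left(475 - 1086\right) + \sqrt{\frac{\left(19 + 27\right) \left(27 + 35\right) + 2 \cdot 27 \left(18 + 35\right)}{\left(18 + 35\right) \left(27 + 35\right)}}\right)} = \frac{1}{-2491 - \left(611 - \sqrt{\frac{46 \cdot 62 + 2 \cdot 27 \cdot 53}{53 \cdot 62}}\right)} = \frac{1}{-2491 - \left(611 - \sqrt{\frac{1}{53} \cdot \frac{1}{62} \left(2852 + 2862\right)}\right)} = \frac{1}{-2491 - \left(611 - \sqrt{\frac{1}{53} \cdot \frac{1}{62} \cdot 5714}\right)} = \frac{1}{-2491 - \left(611 - \sqrt{\frac{2857}{1643}}\right)} = \frac{1}{-2491 - \left(611 - \frac{\sqrt{4694051}}{1643}\right)} = \frac{1}{-3102 + \frac{\sqrt{4694051}}{1643}}$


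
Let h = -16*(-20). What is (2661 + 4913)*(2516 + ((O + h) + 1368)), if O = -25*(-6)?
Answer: 32977196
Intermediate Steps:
O = 150
h = 320
(2661 + 4913)*(2516 + ((O + h) + 1368)) = (2661 + 4913)*(2516 + ((150 + 320) + 1368)) = 7574*(2516 + (470 + 1368)) = 7574*(2516 + 1838) = 7574*4354 = 32977196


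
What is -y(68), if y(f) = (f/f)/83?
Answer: -1/83 ≈ -0.012048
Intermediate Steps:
y(f) = 1/83 (y(f) = 1*(1/83) = 1/83)
-y(68) = -1*1/83 = -1/83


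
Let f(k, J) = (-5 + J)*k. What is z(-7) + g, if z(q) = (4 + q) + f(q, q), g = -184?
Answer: -103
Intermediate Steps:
f(k, J) = k*(-5 + J)
z(q) = 4 + q + q*(-5 + q) (z(q) = (4 + q) + q*(-5 + q) = 4 + q + q*(-5 + q))
z(-7) + g = (4 - 7 - 7*(-5 - 7)) - 184 = (4 - 7 - 7*(-12)) - 184 = (4 - 7 + 84) - 184 = 81 - 184 = -103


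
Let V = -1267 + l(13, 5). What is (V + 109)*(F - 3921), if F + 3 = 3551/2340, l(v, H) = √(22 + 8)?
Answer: 1771471537/390 - 9178609*√30/2340 ≈ 4.5208e+6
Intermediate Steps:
l(v, H) = √30
F = -3469/2340 (F = -3 + 3551/2340 = -3469/2340 ≈ -1.4825)
V = -1267 + √30 ≈ -1261.5
(V + 109)*(F - 3921) = ((-1267 + √30) + 109)*(-3469/2340 - 3921) = (-1158 + √30)*(-9178609/2340) = 1771471537/390 - 9178609*√30/2340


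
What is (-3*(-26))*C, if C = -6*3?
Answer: -1404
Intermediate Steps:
C = -18
(-3*(-26))*C = -3*(-26)*(-18) = 78*(-18) = -1404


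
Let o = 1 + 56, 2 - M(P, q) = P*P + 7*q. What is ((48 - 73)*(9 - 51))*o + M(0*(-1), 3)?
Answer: 59831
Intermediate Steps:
M(P, q) = 2 - P² - 7*q (M(P, q) = 2 - (P*P + 7*q) = 2 - (P² + 7*q) = 2 + (-P² - 7*q) = 2 - P² - 7*q)
o = 57
((48 - 73)*(9 - 51))*o + M(0*(-1), 3) = ((48 - 73)*(9 - 51))*57 + (2 - (0*(-1))² - 7*3) = -25*(-42)*57 + (2 - 1*0² - 21) = 1050*57 + (2 - 1*0 - 21) = 59850 + (2 + 0 - 21) = 59850 - 19 = 59831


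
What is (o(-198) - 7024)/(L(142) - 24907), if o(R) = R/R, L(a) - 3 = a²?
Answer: 2341/1580 ≈ 1.4816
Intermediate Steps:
L(a) = 3 + a²
o(R) = 1
(o(-198) - 7024)/(L(142) - 24907) = (1 - 7024)/((3 + 142²) - 24907) = -7023/((3 + 20164) - 24907) = -7023/(20167 - 24907) = -7023/(-4740) = -7023*(-1/4740) = 2341/1580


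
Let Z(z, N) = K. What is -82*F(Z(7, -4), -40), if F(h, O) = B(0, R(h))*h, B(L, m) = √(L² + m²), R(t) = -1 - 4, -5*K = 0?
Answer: 0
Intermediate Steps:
K = 0 (K = -⅕*0 = 0)
R(t) = -5
Z(z, N) = 0
F(h, O) = 5*h (F(h, O) = √(0² + (-5)²)*h = √(0 + 25)*h = √25*h = 5*h)
-82*F(Z(7, -4), -40) = -410*0 = -82*0 = 0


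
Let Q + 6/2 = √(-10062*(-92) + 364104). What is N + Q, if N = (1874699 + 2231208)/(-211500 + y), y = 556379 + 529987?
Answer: 1481309/874866 + 156*√53 ≈ 1137.4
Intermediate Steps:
y = 1086366
Q = -3 + 156*√53 (Q = -3 + √(-10062*(-92) + 364104) = -3 + √(925704 + 364104) = -3 + √1289808 = -3 + 156*√53 ≈ 1132.7)
N = 4105907/874866 (N = (1874699 + 2231208)/(-211500 + 1086366) = 4105907/874866 ≈ 4.6932)
N + Q = 4105907/874866 + (-3 + 156*√53) = 1481309/874866 + 156*√53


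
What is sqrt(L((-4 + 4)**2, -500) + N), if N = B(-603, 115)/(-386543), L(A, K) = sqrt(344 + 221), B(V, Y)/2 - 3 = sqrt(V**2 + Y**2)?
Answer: sqrt(-2319258 - 773086*sqrt(376834) + 149415490849*sqrt(565))/386543 ≈ 4.8751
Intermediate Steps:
B(V, Y) = 6 + 2*sqrt(V**2 + Y**2)
L(A, K) = sqrt(565)
N = -6/386543 - 2*sqrt(376834)/386543 (N = (6 + 2*sqrt((-603)**2 + 115**2))/(-386543) = (6 + 2*sqrt(363609 + 13225))*(-1/386543) = (6 + 2*sqrt(376834))*(-1/386543) = -6/386543 - 2*sqrt(376834)/386543 ≈ -0.0031917)
sqrt(L((-4 + 4)**2, -500) + N) = sqrt(sqrt(565) + (-6/386543 - 2*sqrt(376834)/386543)) = sqrt(-6/386543 + sqrt(565) - 2*sqrt(376834)/386543)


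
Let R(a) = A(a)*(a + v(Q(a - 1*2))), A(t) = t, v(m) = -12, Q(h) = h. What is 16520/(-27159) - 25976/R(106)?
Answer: -217521866/67653069 ≈ -3.2153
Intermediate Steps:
R(a) = a*(-12 + a) (R(a) = a*(a - 12) = a*(-12 + a))
16520/(-27159) - 25976/R(106) = 16520/(-27159) - 25976*1/(106*(-12 + 106)) = 16520*(-1/27159) - 25976/(106*94) = -16520/27159 - 25976/9964 = -16520/27159 - 25976*1/9964 = -16520/27159 - 6494/2491 = -217521866/67653069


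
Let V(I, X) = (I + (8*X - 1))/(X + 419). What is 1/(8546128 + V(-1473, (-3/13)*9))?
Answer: 2710/23159997191 ≈ 1.1701e-7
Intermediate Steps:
V(I, X) = (-1 + I + 8*X)/(419 + X) (V(I, X) = (I + (-1 + 8*X))/(419 + X) = (-1 + I + 8*X)/(419 + X))
1/(8546128 + V(-1473, (-3/13)*9)) = 1/(8546128 + (-1 - 1473 + 8*((-3/13)*9))/(419 + (-3/13)*9)) = 1/(8546128 + (-1 - 1473 + 8*(((1/13)*(-3))*9))/(419 + ((1/13)*(-3))*9)) = 1/(8546128 + (-1 - 1473 + 8*(-3/13*9))/(419 - 3/13*9)) = 1/(8546128 + (-1 - 1473 + 8*(-27/13))/(419 - 27/13)) = 1/(8546128 + (-1 - 1473 - 216/13)/(5420/13)) = 1/(8546128 + (13/5420)*(-19378/13)) = 1/(8546128 - 9689/2710) = 1/(23159997191/2710) = 2710/23159997191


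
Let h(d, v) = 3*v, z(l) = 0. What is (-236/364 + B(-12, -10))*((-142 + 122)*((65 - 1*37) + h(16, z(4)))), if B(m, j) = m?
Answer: 92080/13 ≈ 7083.1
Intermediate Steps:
(-236/364 + B(-12, -10))*((-142 + 122)*((65 - 1*37) + h(16, z(4)))) = (-236/364 - 12)*((-142 + 122)*((65 - 1*37) + 3*0)) = (-236*1/364 - 12)*(-20*((65 - 37) + 0)) = (-59/91 - 12)*(-20*(28 + 0)) = -(-23020)*28/91 = -1151/91*(-560) = 92080/13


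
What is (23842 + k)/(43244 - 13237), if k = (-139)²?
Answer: 43163/30007 ≈ 1.4384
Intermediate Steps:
k = 19321
(23842 + k)/(43244 - 13237) = (23842 + 19321)/(43244 - 13237) = 43163/30007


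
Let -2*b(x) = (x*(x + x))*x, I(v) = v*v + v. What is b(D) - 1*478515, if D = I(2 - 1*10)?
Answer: -654131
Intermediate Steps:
I(v) = v + v² (I(v) = v² + v = v + v²)
D = 56 (D = (2 - 1*10)*(1 + (2 - 1*10)) = (2 - 10)*(1 + (2 - 10)) = -8*(1 - 8) = -8*(-7) = 56)
b(x) = -x³ (b(x) = -x*(x + x)*x/2 = -x*(2*x)*x/2 = -2*x²*x/2 = -x³)
b(D) - 1*478515 = -1*56³ - 1*478515 = -1*175616 - 478515 = -175616 - 478515 = -654131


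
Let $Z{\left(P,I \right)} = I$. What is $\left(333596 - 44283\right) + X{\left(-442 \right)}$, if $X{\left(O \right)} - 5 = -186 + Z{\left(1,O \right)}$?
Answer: $288690$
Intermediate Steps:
$X{\left(O \right)} = -181 + O$ ($X{\left(O \right)} = 5 + \left(-186 + O\right) = -181 + O$)
$\left(333596 - 44283\right) + X{\left(-442 \right)} = \left(333596 - 44283\right) - 623 = 289313 - 623 = 288690$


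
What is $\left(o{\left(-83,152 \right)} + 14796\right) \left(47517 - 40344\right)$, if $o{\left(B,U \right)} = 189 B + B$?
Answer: $-6986502$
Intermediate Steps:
$o{\left(B,U \right)} = 190 B$
$\left(o{\left(-83,152 \right)} + 14796\right) \left(47517 - 40344\right) = \left(190 \left(-83\right) + 14796\right) \left(47517 - 40344\right) = \left(-15770 + 14796\right) 7173 = \left(-974\right) 7173 = -6986502$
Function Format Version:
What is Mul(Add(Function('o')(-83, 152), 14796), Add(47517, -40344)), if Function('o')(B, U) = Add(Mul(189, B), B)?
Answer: -6986502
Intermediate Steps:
Function('o')(B, U) = Mul(190, B)
Mul(Add(Function('o')(-83, 152), 14796), Add(47517, -40344)) = Mul(Add(Mul(190, -83), 14796), Add(47517, -40344)) = Mul(Add(-15770, 14796), 7173) = Mul(-974, 7173) = -6986502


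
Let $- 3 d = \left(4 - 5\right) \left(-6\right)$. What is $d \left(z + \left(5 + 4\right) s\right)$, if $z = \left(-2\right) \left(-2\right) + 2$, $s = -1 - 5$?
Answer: $96$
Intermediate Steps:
$s = -6$
$z = 6$ ($z = 4 + 2 = 6$)
$d = -2$ ($d = - \frac{\left(4 - 5\right) \left(-6\right)}{3} = - \frac{\left(-1\right) \left(-6\right)}{3} = \left(- \frac{1}{3}\right) 6 = -2$)
$d \left(z + \left(5 + 4\right) s\right) = - 2 \left(6 + \left(5 + 4\right) \left(-6\right)\right) = - 2 \left(6 + 9 \left(-6\right)\right) = - 2 \left(6 - 54\right) = \left(-2\right) \left(-48\right) = 96$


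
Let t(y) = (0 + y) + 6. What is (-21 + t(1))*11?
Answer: -154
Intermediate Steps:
t(y) = 6 + y (t(y) = y + 6 = 6 + y)
(-21 + t(1))*11 = (-21 + (6 + 1))*11 = (-21 + 7)*11 = -14*11 = -154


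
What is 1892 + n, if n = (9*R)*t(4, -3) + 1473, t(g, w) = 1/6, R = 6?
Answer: 3374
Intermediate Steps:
t(g, w) = 1/6
n = 1482 (n = (9*6)*(1/6) + 1473 = 54*(1/6) + 1473 = 9 + 1473 = 1482)
1892 + n = 1892 + 1482 = 3374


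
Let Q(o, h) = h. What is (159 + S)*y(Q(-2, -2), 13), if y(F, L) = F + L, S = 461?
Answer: 6820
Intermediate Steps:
(159 + S)*y(Q(-2, -2), 13) = (159 + 461)*(-2 + 13) = 620*11 = 6820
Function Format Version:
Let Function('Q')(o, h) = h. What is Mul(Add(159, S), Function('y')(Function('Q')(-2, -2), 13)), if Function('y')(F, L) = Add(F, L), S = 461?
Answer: 6820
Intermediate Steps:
Mul(Add(159, S), Function('y')(Function('Q')(-2, -2), 13)) = Mul(Add(159, 461), Add(-2, 13)) = Mul(620, 11) = 6820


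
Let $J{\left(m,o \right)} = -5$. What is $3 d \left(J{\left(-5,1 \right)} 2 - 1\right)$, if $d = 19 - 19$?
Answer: $0$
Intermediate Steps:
$d = 0$
$3 d \left(J{\left(-5,1 \right)} 2 - 1\right) = 3 \cdot 0 \left(\left(-5\right) 2 - 1\right) = 0 \left(-10 - 1\right) = 0 \left(-11\right) = 0$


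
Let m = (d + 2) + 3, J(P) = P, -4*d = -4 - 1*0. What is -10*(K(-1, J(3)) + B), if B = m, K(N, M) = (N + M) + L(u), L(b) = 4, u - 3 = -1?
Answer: -120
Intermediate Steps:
d = 1 (d = -(-4 - 1*0)/4 = -(-4 + 0)/4 = -1/4*(-4) = 1)
u = 2 (u = 3 - 1 = 2)
m = 6 (m = (1 + 2) + 3 = 3 + 3 = 6)
K(N, M) = 4 + M + N (K(N, M) = (N + M) + 4 = (M + N) + 4 = 4 + M + N)
B = 6
-10*(K(-1, J(3)) + B) = -10*((4 + 3 - 1) + 6) = -10*(6 + 6) = -10*12 = -120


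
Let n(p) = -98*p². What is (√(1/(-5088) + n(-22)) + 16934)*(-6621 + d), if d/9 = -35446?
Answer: -5514303090 - 108545*I*√76744217406/424 ≈ -5.5143e+9 - 7.092e+7*I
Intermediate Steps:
d = -319014 (d = 9*(-35446) = -319014)
(√(1/(-5088) + n(-22)) + 16934)*(-6621 + d) = (√(1/(-5088) - 98*(-22)²) + 16934)*(-6621 - 319014) = (√(-1/5088 - 98*484) + 16934)*(-325635) = (√(-1/5088 - 47432) + 16934)*(-325635) = (√(-241334017/5088) + 16934)*(-325635) = (I*√76744217406/1272 + 16934)*(-325635) = (16934 + I*√76744217406/1272)*(-325635) = -5514303090 - 108545*I*√76744217406/424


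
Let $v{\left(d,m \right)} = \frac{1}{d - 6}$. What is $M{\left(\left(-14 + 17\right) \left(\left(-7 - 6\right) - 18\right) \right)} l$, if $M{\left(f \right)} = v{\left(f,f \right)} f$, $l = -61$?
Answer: $- \frac{1891}{33} \approx -57.303$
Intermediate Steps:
$v{\left(d,m \right)} = \frac{1}{-6 + d}$
$M{\left(f \right)} = \frac{f}{-6 + f}$
$M{\left(\left(-14 + 17\right) \left(\left(-7 - 6\right) - 18\right) \right)} l = \frac{\left(-14 + 17\right) \left(\left(-7 - 6\right) - 18\right)}{-6 + \left(-14 + 17\right) \left(\left(-7 - 6\right) - 18\right)} \left(-61\right) = \frac{3 \left(-13 - 18\right)}{-6 + 3 \left(-13 - 18\right)} \left(-61\right) = \frac{3 \left(-31\right)}{-6 + 3 \left(-31\right)} \left(-61\right) = - \frac{93}{-6 - 93} \left(-61\right) = - \frac{93}{-99} \left(-61\right) = \left(-93\right) \left(- \frac{1}{99}\right) \left(-61\right) = \frac{31}{33} \left(-61\right) = - \frac{1891}{33}$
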